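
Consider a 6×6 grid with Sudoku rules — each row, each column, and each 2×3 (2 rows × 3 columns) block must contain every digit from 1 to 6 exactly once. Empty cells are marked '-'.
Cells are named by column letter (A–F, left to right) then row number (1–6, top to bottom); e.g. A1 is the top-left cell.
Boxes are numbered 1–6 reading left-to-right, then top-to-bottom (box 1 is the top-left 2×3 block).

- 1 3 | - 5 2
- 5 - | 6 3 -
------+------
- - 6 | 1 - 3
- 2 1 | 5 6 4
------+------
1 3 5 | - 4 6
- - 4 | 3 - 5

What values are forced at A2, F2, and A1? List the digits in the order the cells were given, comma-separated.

For A2:
  Consider where 4 can go in row 2.
  C2 is out (column C already has a 4).
  F2 is out (column F already has a 4).
  So the only cell in row 2 that can hold 4 is A2.
  So A2 = 4.
For F2:
  Row 2 already contains {3, 5, 6}.
  Column F already contains {2, 3, 4, 5, 6}.
  Its 2×3 block (box 2) already contains {2, 3, 5, 6}.
  The only value from 1–6 not eliminated is 1, so F2 = 1.
For A1:
  Consider where 6 can go in row 1.
  D1 is out (column D already has a 6).
  So the only cell in row 1 that can hold 6 is A1.
  So A1 = 6.

4,1,6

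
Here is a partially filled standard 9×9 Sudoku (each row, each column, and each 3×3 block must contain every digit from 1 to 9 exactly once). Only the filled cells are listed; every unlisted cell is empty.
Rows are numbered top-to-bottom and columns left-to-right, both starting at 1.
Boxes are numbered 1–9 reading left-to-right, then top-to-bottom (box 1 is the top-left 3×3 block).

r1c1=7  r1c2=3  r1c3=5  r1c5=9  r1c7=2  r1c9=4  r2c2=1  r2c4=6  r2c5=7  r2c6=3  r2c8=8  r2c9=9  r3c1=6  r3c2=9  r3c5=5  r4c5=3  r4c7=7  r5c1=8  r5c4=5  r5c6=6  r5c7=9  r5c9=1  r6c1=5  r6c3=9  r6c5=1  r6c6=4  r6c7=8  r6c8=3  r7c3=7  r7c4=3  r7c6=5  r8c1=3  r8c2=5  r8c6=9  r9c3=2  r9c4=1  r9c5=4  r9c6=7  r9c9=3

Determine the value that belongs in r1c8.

6

Cell r1c8 itself could take any of {1, 6} by direct elimination.
Consider where 6 can go in box 3.
r2c7 is out (row 2 already has a 6).
r3c7 is out (row 3 already has a 6).
r3c8 is out (row 3 already has a 6).
r3c9 is out (row 3 already has a 6).
So the only cell in box 3 that can hold 6 is r1c8.
Therefore r1c8 = 6.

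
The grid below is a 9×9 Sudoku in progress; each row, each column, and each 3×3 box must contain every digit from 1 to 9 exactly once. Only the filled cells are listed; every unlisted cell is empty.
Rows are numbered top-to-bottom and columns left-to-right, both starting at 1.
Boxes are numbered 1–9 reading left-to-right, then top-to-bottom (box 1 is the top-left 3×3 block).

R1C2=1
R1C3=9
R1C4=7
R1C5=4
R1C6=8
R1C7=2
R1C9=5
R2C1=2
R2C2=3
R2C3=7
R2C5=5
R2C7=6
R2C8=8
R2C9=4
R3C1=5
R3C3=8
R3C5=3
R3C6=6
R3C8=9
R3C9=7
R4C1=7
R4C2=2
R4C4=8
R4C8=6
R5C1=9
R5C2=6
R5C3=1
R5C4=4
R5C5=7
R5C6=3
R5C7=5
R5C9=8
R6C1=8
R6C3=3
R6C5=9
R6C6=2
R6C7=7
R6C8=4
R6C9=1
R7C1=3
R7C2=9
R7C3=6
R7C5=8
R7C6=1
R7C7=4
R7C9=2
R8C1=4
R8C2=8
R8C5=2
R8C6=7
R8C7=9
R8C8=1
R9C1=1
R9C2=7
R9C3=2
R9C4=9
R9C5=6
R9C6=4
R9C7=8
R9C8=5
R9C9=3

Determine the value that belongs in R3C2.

Row 3 already contains {3, 5, 6, 7, 8, 9}.
Column 2 already contains {1, 2, 3, 6, 7, 8, 9}.
Its 3×3 block (box 1) already contains {1, 2, 3, 5, 7, 8, 9}.
The only value from 1–9 not eliminated is 4, so R3C2 = 4.

4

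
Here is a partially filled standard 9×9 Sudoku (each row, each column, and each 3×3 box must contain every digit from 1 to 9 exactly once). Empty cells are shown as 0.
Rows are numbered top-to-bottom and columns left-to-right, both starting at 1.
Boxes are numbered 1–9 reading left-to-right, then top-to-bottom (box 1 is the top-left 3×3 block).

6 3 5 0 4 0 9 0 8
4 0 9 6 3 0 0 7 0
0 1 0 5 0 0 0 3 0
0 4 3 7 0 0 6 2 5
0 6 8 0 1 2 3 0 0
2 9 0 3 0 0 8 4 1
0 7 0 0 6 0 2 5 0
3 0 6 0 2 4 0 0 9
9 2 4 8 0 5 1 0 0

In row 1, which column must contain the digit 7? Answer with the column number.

Consider where 7 can go in row 1.
R1C4 is out (column 4 already has a 7).
R1C8 is out (column 8 already has a 7).
So the only cell in row 1 that can hold 7 is R1C6.
That is column 6.

6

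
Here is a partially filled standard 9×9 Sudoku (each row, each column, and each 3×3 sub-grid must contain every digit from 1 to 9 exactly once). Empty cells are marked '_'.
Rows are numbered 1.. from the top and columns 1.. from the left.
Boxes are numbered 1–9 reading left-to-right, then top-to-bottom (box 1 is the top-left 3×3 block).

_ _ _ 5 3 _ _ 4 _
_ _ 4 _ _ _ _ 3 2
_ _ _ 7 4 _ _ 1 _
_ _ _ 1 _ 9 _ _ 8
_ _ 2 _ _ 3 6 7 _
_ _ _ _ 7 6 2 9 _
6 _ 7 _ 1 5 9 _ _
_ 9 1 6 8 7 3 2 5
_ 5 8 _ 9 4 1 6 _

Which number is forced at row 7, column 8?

Row 7 already contains {1, 5, 6, 7, 9}.
Column 8 already contains {1, 2, 3, 4, 6, 7, 9}.
Its 3×3 block (box 9) already contains {1, 2, 3, 5, 6, 9}.
The only value from 1–9 not eliminated is 8, so row 7, column 8 = 8.

8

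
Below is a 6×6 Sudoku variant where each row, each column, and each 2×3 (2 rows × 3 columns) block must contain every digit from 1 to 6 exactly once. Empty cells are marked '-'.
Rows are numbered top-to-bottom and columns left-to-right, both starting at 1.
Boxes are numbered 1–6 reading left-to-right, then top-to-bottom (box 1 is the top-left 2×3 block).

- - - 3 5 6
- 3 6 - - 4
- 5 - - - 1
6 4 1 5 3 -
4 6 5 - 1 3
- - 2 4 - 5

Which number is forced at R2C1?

Cell R2C1 itself could take any of {1, 2, 5} by direct elimination.
Consider where 5 can go in box 1.
R1C1 is out (row 1 already has a 5).
R1C2 is out (row 1 already has a 5).
R1C3 is out (row 1 already has a 5).
So the only cell in box 1 that can hold 5 is R2C1.
Therefore R2C1 = 5.

5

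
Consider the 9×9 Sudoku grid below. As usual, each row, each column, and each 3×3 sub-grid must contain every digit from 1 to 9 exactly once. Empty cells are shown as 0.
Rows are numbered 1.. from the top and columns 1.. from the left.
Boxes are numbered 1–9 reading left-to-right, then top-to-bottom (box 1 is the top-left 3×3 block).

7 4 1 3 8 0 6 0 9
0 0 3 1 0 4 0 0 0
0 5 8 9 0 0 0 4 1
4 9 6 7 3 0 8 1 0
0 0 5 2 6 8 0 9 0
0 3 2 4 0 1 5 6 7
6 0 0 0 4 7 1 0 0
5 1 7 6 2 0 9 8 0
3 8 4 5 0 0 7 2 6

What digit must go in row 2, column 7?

2

Row 2 already contains {1, 3, 4}.
Column 7 already contains {1, 5, 6, 7, 8, 9}.
Its 3×3 block (box 3) already contains {1, 4, 6, 9}.
The only value from 1–9 not eliminated is 2, so row 2, column 7 = 2.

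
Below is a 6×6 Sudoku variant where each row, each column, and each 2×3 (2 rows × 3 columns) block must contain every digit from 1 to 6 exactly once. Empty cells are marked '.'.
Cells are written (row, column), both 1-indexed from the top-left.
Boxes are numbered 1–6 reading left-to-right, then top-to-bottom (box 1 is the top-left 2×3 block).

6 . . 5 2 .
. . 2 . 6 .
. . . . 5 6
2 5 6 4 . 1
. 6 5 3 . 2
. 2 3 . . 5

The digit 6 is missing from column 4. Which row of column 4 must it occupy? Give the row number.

6

Consider where 6 can go in column 4.
(2,4) is out (row 2 already has a 6).
(3,4) is out (row 3 already has a 6).
So the only cell in column 4 that can hold 6 is (6,4).
That is row 6.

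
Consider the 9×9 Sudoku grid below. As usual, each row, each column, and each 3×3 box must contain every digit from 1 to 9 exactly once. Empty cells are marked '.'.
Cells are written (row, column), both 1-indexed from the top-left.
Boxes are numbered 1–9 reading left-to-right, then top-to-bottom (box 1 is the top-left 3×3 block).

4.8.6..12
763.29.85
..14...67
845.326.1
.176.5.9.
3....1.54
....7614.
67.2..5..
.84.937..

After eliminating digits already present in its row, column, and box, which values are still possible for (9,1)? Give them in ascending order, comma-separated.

Row 9 already contains {3, 4, 7, 8, 9}.
Column 1 already contains {3, 4, 6, 7, 8}.
Its 3×3 block (box 7) already contains {4, 6, 7, 8}.
Removing those from 1–9 leaves {1, 2, 5} as the candidates for (9,1).

1,2,5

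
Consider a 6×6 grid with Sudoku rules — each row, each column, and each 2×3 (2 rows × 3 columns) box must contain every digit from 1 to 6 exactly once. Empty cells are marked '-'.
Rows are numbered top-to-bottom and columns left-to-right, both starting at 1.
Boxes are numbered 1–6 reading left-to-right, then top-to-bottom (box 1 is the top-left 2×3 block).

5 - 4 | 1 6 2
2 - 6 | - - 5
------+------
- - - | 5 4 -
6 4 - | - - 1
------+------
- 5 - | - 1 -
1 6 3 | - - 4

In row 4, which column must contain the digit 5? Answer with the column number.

3

Consider where 5 can go in row 4.
R4C4 is out (column 4 already has a 5).
R4C5 is out (box 4 already has a 5).
So the only cell in row 4 that can hold 5 is R4C3.
That is column 3.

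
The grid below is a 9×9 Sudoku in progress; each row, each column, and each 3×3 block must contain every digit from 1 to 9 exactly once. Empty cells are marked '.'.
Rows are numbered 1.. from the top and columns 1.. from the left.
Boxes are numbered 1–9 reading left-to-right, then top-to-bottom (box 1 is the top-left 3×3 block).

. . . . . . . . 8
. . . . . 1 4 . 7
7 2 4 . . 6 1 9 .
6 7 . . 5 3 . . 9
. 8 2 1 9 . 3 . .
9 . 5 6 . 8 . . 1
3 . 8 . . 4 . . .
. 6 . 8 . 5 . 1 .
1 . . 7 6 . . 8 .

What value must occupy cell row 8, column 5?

Cell row 8, column 5 itself could take any of {2, 3} by direct elimination.
Consider where 3 can go in box 8.
row 7, column 4 is out (row 7 already has a 3).
row 7, column 5 is out (row 7 already has a 3).
row 9, column 6 is out (column 6 already has a 3).
So the only cell in box 8 that can hold 3 is row 8, column 5.
Therefore row 8, column 5 = 3.

3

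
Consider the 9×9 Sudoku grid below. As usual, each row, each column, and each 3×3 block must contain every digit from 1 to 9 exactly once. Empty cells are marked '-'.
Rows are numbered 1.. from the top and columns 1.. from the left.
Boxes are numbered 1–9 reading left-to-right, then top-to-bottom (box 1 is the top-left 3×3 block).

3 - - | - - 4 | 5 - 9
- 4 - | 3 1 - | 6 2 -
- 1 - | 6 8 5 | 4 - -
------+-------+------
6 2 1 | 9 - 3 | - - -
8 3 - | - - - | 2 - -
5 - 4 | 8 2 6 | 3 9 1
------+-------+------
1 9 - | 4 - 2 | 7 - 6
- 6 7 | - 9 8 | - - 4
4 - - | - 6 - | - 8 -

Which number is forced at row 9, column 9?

Cell row 9, column 9 itself could take any of {2, 3, 5} by direct elimination.
Consider where 2 can go in column 9.
row 2, column 9 is out (row 2 already has a 2).
row 3, column 9 is out (box 3 already has a 2).
row 4, column 9 is out (row 4 already has a 2).
row 5, column 9 is out (row 5 already has a 2).
So the only cell in column 9 that can hold 2 is row 9, column 9.
Therefore row 9, column 9 = 2.

2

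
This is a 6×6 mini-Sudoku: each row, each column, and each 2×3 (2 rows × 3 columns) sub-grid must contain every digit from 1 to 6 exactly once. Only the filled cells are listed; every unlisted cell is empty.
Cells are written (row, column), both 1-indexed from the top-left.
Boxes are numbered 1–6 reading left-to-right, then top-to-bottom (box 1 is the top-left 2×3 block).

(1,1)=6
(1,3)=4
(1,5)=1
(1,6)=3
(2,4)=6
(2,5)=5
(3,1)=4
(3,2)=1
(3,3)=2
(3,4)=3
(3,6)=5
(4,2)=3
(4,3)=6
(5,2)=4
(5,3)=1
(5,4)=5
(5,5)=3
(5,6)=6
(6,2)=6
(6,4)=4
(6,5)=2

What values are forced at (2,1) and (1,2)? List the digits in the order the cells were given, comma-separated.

1,5

For (2,1):
  Consider where 1 can go in box 1.
  (1,2) is out (row 1 already has a 1).
  (2,2) is out (column 2 already has a 1).
  (2,3) is out (column 3 already has a 1).
  So the only cell in box 1 that can hold 1 is (2,1).
  So (2,1) = 1.
For (1,2):
  Consider where 5 can go in column 2.
  (2,2) is out (row 2 already has a 5).
  So the only cell in column 2 that can hold 5 is (1,2).
  So (1,2) = 5.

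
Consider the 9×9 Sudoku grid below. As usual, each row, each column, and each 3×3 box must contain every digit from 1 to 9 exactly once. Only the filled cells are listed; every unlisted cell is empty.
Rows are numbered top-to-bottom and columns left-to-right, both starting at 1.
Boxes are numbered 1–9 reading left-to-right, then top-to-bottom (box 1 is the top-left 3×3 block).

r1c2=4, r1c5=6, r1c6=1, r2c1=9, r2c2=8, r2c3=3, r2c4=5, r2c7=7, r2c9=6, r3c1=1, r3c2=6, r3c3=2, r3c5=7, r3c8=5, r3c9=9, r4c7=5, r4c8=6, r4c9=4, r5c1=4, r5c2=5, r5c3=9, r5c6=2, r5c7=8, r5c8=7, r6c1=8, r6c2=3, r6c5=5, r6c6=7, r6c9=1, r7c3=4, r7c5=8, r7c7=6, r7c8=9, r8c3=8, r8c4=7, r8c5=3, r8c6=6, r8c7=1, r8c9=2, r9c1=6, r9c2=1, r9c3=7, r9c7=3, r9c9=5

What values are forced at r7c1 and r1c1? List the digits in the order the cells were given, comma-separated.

3,7

For r7c1:
  Consider where 3 can go in row 7.
  r7c2 is out (column 2 already has a 3).
  r7c4 is out (box 8 already has a 3).
  r7c6 is out (box 8 already has a 3).
  r7c9 is out (box 9 already has a 3).
  So the only cell in row 7 that can hold 3 is r7c1.
  So r7c1 = 3.
For r1c1:
  Consider where 7 can go in box 1.
  r1c3 is out (column 3 already has a 7).
  So the only cell in box 1 that can hold 7 is r1c1.
  So r1c1 = 7.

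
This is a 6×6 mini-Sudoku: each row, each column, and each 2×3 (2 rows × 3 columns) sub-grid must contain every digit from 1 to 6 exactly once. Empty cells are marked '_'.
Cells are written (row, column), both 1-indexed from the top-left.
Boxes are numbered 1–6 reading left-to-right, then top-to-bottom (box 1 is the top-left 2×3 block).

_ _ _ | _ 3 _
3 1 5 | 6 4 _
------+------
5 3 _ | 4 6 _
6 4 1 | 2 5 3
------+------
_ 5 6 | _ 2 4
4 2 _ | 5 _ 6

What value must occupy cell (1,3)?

4

Cell (1,3) itself could take any of {2, 4} by direct elimination.
Consider where 4 can go in column 3.
(3,3) is out (row 3 already has a 4).
(6,3) is out (row 6 already has a 4).
So the only cell in column 3 that can hold 4 is (1,3).
Therefore (1,3) = 4.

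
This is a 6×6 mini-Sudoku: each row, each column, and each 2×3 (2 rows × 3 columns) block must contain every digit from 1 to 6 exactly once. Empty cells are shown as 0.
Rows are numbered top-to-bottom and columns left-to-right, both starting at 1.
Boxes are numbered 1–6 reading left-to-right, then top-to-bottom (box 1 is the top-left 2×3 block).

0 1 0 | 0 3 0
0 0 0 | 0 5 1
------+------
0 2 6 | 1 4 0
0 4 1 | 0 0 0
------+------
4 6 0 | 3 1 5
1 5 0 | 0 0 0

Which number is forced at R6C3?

Cell R6C3 itself could take any of {2, 3} by direct elimination.
Consider where 3 can go in row 6.
R6C4 is out (column 4 already has a 3).
R6C5 is out (column 5 already has a 3).
R6C6 is out (box 6 already has a 3).
So the only cell in row 6 that can hold 3 is R6C3.
Therefore R6C3 = 3.

3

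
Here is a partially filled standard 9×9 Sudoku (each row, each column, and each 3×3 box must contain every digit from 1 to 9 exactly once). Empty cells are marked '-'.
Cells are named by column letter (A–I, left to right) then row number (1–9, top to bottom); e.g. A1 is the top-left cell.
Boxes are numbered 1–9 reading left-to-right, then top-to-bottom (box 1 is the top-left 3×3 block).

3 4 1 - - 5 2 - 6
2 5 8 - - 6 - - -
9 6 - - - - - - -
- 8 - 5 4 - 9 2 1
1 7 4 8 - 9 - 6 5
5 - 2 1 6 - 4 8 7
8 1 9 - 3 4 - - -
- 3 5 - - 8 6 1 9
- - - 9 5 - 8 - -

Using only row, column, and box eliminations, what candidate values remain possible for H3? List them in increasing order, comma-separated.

3,4,5,7

Row 3 already contains {6, 9}.
Column H already contains {1, 2, 6, 8}.
Its 3×3 block (box 3) already contains {2, 6}.
Removing those from 1–9 leaves {3, 4, 5, 7} as the candidates for H3.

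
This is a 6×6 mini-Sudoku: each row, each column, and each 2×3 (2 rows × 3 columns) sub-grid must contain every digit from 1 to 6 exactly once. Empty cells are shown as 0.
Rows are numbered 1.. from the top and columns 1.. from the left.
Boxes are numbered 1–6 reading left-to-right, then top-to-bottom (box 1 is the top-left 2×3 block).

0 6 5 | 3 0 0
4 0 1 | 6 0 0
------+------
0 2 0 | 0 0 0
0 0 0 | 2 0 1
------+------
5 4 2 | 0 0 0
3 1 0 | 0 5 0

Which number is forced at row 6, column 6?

Cell row 6, column 6 itself could take any of {2, 4, 6} by direct elimination.
Consider where 2 can go in row 6.
row 6, column 3 is out (column 3 already has a 2).
row 6, column 4 is out (column 4 already has a 2).
So the only cell in row 6 that can hold 2 is row 6, column 6.
Therefore row 6, column 6 = 2.

2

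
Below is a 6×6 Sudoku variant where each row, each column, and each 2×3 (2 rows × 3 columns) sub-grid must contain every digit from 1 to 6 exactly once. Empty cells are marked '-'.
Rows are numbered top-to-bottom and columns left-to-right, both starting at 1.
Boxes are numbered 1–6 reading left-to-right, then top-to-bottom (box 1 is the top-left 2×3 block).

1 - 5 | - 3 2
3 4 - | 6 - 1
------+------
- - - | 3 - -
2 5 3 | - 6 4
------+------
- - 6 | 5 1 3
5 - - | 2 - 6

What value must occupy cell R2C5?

5

Row 2 already contains {1, 3, 4, 6}.
Column 5 already contains {1, 3, 6}.
Its 2×3 block (box 2) already contains {1, 2, 3, 6}.
The only value from 1–6 not eliminated is 5, so R2C5 = 5.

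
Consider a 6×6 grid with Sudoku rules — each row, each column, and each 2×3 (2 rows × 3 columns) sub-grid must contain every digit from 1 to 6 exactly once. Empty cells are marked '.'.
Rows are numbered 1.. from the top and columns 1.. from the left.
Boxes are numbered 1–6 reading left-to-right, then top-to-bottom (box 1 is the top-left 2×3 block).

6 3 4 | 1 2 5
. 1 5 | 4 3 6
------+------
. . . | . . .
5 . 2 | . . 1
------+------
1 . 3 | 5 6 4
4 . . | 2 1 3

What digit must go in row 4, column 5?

4

Row 4 already contains {1, 2, 5}.
Column 5 already contains {1, 2, 3, 6}.
Its 2×3 block (box 4) already contains {1}.
The only value from 1–6 not eliminated is 4, so row 4, column 5 = 4.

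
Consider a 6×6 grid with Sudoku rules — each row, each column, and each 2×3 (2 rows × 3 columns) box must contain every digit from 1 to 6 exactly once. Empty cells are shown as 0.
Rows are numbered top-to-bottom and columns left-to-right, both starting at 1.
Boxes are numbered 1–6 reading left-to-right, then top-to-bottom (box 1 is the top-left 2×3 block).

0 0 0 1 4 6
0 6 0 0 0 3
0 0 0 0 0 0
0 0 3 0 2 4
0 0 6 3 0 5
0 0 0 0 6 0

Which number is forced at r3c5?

3

Cell r3c5 itself could take any of {1, 3, 5} by direct elimination.
Consider where 3 can go in column 5.
r2c5 is out (row 2 already has a 3).
r5c5 is out (row 5 already has a 3).
So the only cell in column 5 that can hold 3 is r3c5.
Therefore r3c5 = 3.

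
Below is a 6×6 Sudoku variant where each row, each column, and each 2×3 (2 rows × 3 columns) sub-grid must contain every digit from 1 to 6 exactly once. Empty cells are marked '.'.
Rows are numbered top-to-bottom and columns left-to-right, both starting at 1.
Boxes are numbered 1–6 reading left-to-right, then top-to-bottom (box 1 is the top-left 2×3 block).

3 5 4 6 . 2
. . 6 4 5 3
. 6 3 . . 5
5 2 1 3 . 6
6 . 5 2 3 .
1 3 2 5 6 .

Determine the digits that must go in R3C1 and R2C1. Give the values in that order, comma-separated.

For R3C1:
  Row 3 already contains {3, 5, 6}.
  Column 1 already contains {1, 3, 5, 6}.
  Its 2×3 block (box 3) already contains {1, 2, 3, 5, 6}.
  The only value from 1–6 not eliminated is 4, so R3C1 = 4.
For R2C1:
  Row 2 already contains {3, 4, 5, 6}.
  Column 1 already contains {1, 3, 5, 6}.
  Its 2×3 block (box 1) already contains {3, 4, 5, 6}.
  The only value from 1–6 not eliminated is 2, so R2C1 = 2.

4,2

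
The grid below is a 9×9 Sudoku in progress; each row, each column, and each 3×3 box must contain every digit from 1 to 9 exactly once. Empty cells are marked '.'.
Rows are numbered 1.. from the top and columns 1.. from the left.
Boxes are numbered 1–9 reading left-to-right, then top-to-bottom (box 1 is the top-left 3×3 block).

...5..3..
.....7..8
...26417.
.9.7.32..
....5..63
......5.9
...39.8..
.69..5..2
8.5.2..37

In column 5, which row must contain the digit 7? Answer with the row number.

8

Consider where 7 can go in column 5.
row 1, column 5 is out (box 2 already has a 7).
row 2, column 5 is out (row 2 already has a 7).
row 4, column 5 is out (row 4 already has a 7).
row 6, column 5 is out (box 5 already has a 7).
So the only cell in column 5 that can hold 7 is row 8, column 5.
That is row 8.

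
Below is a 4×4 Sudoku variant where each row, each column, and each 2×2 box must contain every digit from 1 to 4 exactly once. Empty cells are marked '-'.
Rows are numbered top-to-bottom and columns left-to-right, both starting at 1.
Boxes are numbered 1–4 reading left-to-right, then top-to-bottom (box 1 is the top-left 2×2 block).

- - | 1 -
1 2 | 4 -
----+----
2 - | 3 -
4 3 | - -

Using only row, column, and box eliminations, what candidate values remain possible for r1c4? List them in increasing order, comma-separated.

Row 1 already contains {1}.
Column 4 already contains {}.
Its 2×2 block (box 2) already contains {1, 4}.
Removing those from 1–4 leaves {2, 3} as the candidates for r1c4.

2,3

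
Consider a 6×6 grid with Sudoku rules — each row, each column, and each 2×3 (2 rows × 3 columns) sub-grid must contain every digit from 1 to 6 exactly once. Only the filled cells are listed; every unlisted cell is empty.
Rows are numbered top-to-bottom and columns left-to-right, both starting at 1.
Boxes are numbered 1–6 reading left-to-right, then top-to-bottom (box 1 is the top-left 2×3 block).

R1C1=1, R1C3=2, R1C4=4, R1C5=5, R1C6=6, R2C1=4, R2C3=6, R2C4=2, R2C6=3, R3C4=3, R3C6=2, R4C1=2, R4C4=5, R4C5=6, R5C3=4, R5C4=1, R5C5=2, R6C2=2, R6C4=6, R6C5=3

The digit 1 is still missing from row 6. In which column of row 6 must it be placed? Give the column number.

3

Consider where 1 can go in row 6.
R6C1 is out (column 1 already has a 1).
R6C6 is out (box 6 already has a 1).
So the only cell in row 6 that can hold 1 is R6C3.
That is column 3.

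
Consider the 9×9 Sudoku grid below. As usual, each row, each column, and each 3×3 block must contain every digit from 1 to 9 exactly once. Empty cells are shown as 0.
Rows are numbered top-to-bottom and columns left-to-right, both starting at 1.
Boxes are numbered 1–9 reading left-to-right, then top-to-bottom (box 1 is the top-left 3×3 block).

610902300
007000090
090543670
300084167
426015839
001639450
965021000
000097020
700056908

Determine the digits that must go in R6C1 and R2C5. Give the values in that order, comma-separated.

8,6

For R6C1:
  Row 6 already contains {1, 3, 4, 5, 6, 9}.
  Column 1 already contains {3, 4, 6, 7, 9}.
  Its 3×3 block (box 4) already contains {1, 2, 3, 4, 6}.
  The only value from 1–9 not eliminated is 8, so R6C1 = 8.
For R2C5:
  Row 2 already contains {7, 9}.
  Column 5 already contains {1, 2, 3, 4, 5, 8, 9}.
  Its 3×3 block (box 2) already contains {2, 3, 4, 5, 9}.
  The only value from 1–9 not eliminated is 6, so R2C5 = 6.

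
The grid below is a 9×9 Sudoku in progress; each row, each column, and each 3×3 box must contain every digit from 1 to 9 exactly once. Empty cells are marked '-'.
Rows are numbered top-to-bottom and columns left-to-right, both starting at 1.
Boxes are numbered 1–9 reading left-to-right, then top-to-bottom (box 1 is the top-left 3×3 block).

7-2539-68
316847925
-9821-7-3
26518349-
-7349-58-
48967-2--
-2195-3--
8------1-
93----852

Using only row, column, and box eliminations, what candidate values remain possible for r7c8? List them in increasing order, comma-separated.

Row 7 already contains {1, 2, 3, 5, 9}.
Column 8 already contains {1, 2, 5, 6, 8, 9}.
Its 3×3 block (box 9) already contains {1, 2, 3, 5, 8}.
Removing those from 1–9 leaves {4, 7} as the candidates for r7c8.

4,7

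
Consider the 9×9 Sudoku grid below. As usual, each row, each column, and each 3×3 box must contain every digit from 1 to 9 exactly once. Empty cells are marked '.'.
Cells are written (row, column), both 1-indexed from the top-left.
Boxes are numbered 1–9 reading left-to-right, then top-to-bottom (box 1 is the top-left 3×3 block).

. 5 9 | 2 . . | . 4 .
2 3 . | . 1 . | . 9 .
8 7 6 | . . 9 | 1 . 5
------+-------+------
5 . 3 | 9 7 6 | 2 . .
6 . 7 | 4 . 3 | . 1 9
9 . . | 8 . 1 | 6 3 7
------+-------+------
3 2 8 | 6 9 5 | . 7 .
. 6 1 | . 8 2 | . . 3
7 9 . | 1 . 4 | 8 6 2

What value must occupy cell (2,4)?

Cell (2,4) itself could take any of {5, 7} by direct elimination.
Consider where 5 can go in row 2.
(2,3) is out (box 1 already has a 5).
(2,6) is out (column 6 already has a 5).
(2,7) is out (box 3 already has a 5).
(2,9) is out (column 9 already has a 5).
So the only cell in row 2 that can hold 5 is (2,4).
Therefore (2,4) = 5.

5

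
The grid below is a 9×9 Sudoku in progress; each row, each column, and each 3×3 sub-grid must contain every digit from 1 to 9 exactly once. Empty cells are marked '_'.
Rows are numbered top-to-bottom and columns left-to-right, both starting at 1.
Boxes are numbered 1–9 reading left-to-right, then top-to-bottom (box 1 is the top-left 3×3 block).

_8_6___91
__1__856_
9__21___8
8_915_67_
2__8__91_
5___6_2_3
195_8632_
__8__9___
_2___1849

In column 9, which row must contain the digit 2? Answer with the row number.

Consider where 2 can go in column 9.
R4C9 is out (box 6 already has a 2).
R5C9 is out (row 5 already has a 2).
R7C9 is out (row 7 already has a 2).
R8C9 is out (box 9 already has a 2).
So the only cell in column 9 that can hold 2 is R2C9.
That is row 2.

2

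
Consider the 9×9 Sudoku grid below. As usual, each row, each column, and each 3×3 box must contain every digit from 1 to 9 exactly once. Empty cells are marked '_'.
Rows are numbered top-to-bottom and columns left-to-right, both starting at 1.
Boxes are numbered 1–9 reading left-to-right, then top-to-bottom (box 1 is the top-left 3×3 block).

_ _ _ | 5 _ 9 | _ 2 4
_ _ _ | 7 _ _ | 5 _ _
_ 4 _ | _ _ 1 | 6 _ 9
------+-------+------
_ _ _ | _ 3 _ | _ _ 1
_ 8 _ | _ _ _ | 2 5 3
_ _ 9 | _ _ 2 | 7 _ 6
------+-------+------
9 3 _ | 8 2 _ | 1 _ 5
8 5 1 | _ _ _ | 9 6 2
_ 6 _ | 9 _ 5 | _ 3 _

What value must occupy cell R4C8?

Cell R4C8 itself could take any of {4, 8, 9} by direct elimination.
Consider where 9 can go in box 6.
R4C7 is out (column 7 already has a 9).
R6C8 is out (row 6 already has a 9).
So the only cell in box 6 that can hold 9 is R4C8.
Therefore R4C8 = 9.

9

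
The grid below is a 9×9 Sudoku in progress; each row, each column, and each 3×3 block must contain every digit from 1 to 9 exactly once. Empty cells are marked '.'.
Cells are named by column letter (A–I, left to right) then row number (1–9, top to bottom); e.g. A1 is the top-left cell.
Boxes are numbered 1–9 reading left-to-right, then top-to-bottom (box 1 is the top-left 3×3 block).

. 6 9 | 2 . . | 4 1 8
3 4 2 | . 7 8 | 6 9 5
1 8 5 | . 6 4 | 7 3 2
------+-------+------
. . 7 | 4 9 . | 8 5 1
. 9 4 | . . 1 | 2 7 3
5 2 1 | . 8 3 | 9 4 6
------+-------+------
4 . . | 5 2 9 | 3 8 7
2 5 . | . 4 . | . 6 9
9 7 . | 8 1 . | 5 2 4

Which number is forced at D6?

Row 6 already contains {1, 2, 3, 4, 5, 6, 8, 9}.
Column D already contains {2, 4, 5, 8}.
Its 3×3 block (box 5) already contains {1, 3, 4, 8, 9}.
The only value from 1–9 not eliminated is 7, so D6 = 7.

7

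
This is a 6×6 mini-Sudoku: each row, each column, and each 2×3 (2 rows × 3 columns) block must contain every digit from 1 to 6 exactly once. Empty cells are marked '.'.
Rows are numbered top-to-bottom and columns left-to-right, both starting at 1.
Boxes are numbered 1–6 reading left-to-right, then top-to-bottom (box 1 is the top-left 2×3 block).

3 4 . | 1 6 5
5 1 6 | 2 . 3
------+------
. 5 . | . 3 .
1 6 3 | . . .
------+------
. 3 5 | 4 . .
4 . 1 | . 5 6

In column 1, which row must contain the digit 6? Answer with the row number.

Consider where 6 can go in column 1.
r3c1 is out (box 3 already has a 6).
So the only cell in column 1 that can hold 6 is r5c1.
That is row 5.

5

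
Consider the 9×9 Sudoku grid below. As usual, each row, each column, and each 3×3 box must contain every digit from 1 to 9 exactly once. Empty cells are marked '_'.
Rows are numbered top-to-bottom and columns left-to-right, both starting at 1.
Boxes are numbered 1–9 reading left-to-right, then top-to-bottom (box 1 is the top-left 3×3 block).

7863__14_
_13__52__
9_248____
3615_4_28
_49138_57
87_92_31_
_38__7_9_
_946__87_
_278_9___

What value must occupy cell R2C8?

8

Cell R2C8 itself could take any of {6, 8} by direct elimination.
Consider where 8 can go in row 2.
R2C1 is out (column 1 already has a 8).
R2C4 is out (column 4 already has a 8).
R2C5 is out (column 5 already has a 8).
R2C9 is out (column 9 already has a 8).
So the only cell in row 2 that can hold 8 is R2C8.
Therefore R2C8 = 8.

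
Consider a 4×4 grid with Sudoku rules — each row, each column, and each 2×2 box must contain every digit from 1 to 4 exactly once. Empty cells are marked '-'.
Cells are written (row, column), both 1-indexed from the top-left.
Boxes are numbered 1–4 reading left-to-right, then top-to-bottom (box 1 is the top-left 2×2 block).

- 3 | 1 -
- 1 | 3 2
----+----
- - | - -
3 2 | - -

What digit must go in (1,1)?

2

Cell (1,1) itself could take any of {2, 4} by direct elimination.
Consider where 2 can go in box 1.
(2,1) is out (row 2 already has a 2).
So the only cell in box 1 that can hold 2 is (1,1).
Therefore (1,1) = 2.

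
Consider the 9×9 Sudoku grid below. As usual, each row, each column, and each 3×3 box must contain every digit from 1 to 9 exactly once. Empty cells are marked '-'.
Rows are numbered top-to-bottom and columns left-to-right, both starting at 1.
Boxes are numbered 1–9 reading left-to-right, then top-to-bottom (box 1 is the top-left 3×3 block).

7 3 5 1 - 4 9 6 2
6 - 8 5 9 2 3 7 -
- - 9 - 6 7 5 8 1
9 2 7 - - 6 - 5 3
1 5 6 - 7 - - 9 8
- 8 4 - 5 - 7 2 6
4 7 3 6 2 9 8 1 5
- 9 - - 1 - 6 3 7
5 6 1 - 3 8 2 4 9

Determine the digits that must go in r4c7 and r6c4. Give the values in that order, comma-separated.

1,9

For r4c7:
  Consider where 1 can go in row 4.
  r4c4 is out (column 4 already has a 1).
  r4c5 is out (column 5 already has a 1).
  So the only cell in row 4 that can hold 1 is r4c7.
  So r4c7 = 1.
For r6c4:
  Consider where 9 can go in row 6.
  r6c1 is out (column 1 already has a 9).
  r6c6 is out (column 6 already has a 9).
  So the only cell in row 6 that can hold 9 is r6c4.
  So r6c4 = 9.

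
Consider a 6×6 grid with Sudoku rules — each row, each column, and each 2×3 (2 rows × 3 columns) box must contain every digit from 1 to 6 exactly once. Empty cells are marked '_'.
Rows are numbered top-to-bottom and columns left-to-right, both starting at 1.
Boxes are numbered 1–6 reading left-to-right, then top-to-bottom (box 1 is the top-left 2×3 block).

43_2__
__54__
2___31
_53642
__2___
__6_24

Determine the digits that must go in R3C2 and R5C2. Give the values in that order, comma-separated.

6,4

For R3C2:
  Consider where 6 can go in row 3.
  R3C3 is out (column 3 already has a 6).
  R3C4 is out (column 4 already has a 6).
  So the only cell in row 3 that can hold 6 is R3C2.
  So R3C2 = 6.
For R5C2:
  Consider where 4 can go in box 5.
  R5C1 is out (column 1 already has a 4).
  R6C1 is out (row 6 already has a 4).
  R6C2 is out (row 6 already has a 4).
  So the only cell in box 5 that can hold 4 is R5C2.
  So R5C2 = 4.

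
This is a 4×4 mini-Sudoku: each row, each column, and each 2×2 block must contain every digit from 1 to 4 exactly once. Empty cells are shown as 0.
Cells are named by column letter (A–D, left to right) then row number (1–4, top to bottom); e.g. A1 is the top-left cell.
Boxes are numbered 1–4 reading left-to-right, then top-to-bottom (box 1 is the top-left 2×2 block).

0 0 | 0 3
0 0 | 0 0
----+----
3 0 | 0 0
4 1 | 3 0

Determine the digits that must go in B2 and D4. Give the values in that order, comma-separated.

3,2

For B2:
  Consider where 3 can go in box 1.
  A1 is out (row 1 already has a 3).
  B1 is out (row 1 already has a 3).
  A2 is out (column A already has a 3).
  So the only cell in box 1 that can hold 3 is B2.
  So B2 = 3.
For D4:
  Row 4 already contains {1, 3, 4}.
  Column D already contains {3}.
  Its 2×2 block (box 4) already contains {3}.
  The only value from 1–4 not eliminated is 2, so D4 = 2.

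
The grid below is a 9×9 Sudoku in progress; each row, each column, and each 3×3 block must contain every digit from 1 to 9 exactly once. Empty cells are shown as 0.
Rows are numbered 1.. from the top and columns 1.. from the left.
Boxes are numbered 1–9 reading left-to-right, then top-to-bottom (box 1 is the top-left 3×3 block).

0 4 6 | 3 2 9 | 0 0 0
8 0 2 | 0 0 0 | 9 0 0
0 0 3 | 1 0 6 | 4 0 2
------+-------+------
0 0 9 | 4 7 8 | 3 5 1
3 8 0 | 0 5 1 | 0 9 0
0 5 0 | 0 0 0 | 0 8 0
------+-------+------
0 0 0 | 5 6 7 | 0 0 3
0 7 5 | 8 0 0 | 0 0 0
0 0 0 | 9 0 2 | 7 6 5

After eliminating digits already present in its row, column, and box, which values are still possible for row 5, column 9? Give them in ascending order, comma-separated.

Row 5 already contains {1, 3, 5, 8, 9}.
Column 9 already contains {1, 2, 3, 5}.
Its 3×3 block (box 6) already contains {1, 3, 5, 8, 9}.
Removing those from 1–9 leaves {4, 6, 7} as the candidates for row 5, column 9.

4,6,7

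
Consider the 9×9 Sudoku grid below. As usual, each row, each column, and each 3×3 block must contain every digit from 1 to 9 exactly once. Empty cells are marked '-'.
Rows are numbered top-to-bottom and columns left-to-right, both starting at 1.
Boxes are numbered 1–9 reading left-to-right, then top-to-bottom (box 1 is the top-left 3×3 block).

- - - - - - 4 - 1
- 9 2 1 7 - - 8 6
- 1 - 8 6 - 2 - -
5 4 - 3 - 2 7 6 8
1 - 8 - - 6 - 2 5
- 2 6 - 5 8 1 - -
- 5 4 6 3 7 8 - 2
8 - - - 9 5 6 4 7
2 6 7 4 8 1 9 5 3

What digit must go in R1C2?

Cell R1C2 itself could take any of {3, 7, 8} by direct elimination.
Consider where 8 can go in box 1.
R1C1 is out (column 1 already has a 8).
R1C3 is out (column 3 already has a 8).
R2C1 is out (row 2 already has a 8).
R3C1 is out (row 3 already has a 8).
R3C3 is out (row 3 already has a 8).
So the only cell in box 1 that can hold 8 is R1C2.
Therefore R1C2 = 8.

8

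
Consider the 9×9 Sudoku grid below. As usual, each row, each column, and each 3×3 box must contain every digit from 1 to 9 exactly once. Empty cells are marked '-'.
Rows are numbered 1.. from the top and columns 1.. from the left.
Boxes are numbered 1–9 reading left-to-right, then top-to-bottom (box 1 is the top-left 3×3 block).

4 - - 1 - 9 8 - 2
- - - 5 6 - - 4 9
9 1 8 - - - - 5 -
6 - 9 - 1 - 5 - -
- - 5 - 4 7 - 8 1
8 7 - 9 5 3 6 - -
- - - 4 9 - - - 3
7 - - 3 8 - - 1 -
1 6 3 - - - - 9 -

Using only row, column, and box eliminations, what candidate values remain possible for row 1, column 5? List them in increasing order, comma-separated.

3,7

Row 1 already contains {1, 2, 4, 8, 9}.
Column 5 already contains {1, 4, 5, 6, 8, 9}.
Its 3×3 block (box 2) already contains {1, 5, 6, 9}.
Removing those from 1–9 leaves {3, 7} as the candidates for row 1, column 5.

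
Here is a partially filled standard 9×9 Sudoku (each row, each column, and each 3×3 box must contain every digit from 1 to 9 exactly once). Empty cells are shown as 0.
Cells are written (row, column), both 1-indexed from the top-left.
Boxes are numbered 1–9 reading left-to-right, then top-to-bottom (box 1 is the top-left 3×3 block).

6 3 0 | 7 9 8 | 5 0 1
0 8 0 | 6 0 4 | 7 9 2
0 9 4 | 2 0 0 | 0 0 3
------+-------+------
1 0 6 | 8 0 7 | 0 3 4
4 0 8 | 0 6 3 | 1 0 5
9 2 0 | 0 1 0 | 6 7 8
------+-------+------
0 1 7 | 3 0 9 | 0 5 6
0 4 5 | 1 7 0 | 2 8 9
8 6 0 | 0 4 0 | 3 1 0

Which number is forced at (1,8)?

4

Row 1 already contains {1, 3, 5, 6, 7, 8, 9}.
Column 8 already contains {1, 3, 5, 7, 8, 9}.
Its 3×3 block (box 3) already contains {1, 2, 3, 5, 7, 9}.
The only value from 1–9 not eliminated is 4, so (1,8) = 4.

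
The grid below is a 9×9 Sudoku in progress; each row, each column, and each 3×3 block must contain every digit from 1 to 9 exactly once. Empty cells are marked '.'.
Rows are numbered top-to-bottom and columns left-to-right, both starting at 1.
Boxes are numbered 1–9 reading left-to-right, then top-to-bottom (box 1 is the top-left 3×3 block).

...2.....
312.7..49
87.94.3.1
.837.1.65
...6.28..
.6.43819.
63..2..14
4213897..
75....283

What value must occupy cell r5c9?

Row 5 already contains {2, 6, 8}.
Column 9 already contains {1, 3, 4, 5, 9}.
Its 3×3 block (box 6) already contains {1, 5, 6, 8, 9}.
The only value from 1–9 not eliminated is 7, so r5c9 = 7.

7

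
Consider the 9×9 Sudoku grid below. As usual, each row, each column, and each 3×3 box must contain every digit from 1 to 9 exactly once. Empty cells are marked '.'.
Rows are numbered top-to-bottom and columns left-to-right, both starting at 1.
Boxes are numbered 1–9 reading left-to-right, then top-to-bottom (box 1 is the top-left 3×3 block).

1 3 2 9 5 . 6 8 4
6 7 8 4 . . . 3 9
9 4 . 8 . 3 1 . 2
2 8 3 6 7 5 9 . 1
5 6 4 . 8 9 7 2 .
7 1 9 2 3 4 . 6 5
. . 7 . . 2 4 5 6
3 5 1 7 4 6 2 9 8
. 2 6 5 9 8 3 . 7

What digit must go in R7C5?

Row 7 already contains {2, 4, 5, 6, 7}.
Column 5 already contains {3, 4, 5, 7, 8, 9}.
Its 3×3 block (box 8) already contains {2, 4, 5, 6, 7, 8, 9}.
The only value from 1–9 not eliminated is 1, so R7C5 = 1.

1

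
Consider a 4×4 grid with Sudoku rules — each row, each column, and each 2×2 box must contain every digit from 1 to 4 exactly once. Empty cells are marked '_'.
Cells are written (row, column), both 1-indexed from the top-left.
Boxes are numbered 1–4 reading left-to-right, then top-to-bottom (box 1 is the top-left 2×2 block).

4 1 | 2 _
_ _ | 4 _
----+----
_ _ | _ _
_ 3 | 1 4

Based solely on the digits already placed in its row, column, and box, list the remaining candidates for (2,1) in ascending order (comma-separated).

Row 2 already contains {4}.
Column 1 already contains {4}.
Its 2×2 block (box 1) already contains {1, 4}.
Removing those from 1–4 leaves {2, 3} as the candidates for (2,1).

2,3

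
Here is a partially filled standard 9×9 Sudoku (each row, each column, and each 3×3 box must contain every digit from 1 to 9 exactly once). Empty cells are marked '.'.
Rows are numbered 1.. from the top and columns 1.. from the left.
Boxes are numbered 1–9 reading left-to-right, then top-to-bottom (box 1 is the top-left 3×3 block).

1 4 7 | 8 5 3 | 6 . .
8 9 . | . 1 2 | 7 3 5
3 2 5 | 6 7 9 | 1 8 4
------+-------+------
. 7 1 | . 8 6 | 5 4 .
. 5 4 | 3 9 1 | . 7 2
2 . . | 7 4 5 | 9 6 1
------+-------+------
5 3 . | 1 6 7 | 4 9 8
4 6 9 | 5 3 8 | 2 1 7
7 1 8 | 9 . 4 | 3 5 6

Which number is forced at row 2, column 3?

6

Row 2 already contains {1, 2, 3, 5, 7, 8, 9}.
Column 3 already contains {1, 4, 5, 7, 8, 9}.
Its 3×3 block (box 1) already contains {1, 2, 3, 4, 5, 7, 8, 9}.
The only value from 1–9 not eliminated is 6, so row 2, column 3 = 6.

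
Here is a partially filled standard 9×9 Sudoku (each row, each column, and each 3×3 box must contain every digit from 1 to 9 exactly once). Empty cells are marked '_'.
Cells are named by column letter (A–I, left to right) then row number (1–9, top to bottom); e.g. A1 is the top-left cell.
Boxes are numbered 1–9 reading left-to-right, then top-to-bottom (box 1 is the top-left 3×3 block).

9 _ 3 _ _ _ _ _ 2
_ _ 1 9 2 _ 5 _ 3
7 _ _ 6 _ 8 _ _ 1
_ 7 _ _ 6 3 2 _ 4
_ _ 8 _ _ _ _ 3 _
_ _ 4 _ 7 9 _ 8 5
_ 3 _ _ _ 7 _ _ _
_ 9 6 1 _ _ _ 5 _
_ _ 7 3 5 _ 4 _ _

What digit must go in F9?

6

Cell F9 itself could take any of {2, 6} by direct elimination.
Consider where 6 can go in box 8.
D7 is out (column D already has a 6).
E7 is out (column E already has a 6).
E8 is out (row 8 already has a 6).
F8 is out (row 8 already has a 6).
So the only cell in box 8 that can hold 6 is F9.
Therefore F9 = 6.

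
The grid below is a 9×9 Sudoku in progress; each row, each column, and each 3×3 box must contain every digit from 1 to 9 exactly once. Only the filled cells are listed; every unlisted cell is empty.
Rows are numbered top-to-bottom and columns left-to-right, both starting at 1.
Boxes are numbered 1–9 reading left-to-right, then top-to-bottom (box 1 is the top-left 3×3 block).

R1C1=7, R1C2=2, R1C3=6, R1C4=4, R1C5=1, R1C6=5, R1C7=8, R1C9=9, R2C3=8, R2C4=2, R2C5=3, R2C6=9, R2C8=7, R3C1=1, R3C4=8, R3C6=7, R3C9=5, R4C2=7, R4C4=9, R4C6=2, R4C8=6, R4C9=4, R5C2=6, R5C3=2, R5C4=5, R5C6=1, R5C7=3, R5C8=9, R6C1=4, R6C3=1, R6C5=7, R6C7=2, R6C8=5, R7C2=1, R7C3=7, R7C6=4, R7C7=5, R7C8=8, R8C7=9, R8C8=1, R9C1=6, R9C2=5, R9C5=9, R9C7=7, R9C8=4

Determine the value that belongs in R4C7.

1

Row 4 already contains {2, 4, 6, 7, 9}.
Column 7 already contains {2, 3, 5, 7, 8, 9}.
Its 3×3 block (box 6) already contains {2, 3, 4, 5, 6, 9}.
The only value from 1–9 not eliminated is 1, so R4C7 = 1.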